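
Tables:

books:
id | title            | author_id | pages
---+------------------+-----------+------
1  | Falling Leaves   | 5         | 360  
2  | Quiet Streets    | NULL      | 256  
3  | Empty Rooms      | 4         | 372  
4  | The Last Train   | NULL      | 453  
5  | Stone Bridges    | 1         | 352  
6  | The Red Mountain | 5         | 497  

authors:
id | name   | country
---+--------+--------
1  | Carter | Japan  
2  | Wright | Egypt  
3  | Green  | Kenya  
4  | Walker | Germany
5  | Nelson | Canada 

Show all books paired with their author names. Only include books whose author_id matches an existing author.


INNER JOIN keeps only books rows whose author_id matches an id in authors. Walk through each book:
  - book 1 (Falling Leaves): author_id=5 -> matches Nelson
  - book 2 (Quiet Streets): author_id=NULL, no match -> dropped
  - book 3 (Empty Rooms): author_id=4 -> matches Walker
  - book 4 (The Last Train): author_id=NULL, no match -> dropped
  - book 5 (Stone Bridges): author_id=1 -> matches Carter
  - book 6 (The Red Mountain): author_id=5 -> matches Nelson
So 2 of 6 rows are dropped.

SQL:
SELECT a.title, b.name AS author
FROM books a
INNER JOIN authors b ON a.author_id = b.id

Result:
title            | author
-----------------+-------
Falling Leaves   | Nelson
Empty Rooms      | Walker
Stone Bridges    | Carter
The Red Mountain | Nelson


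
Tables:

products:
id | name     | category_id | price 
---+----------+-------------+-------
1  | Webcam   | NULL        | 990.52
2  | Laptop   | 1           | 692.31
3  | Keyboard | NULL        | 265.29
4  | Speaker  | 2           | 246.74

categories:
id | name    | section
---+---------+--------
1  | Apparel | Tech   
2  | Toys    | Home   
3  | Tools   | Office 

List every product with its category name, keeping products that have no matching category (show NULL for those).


LEFT JOIN keeps every row from products (the left table); where category_id has no match in categories, the category columns become NULL. Walk through each product:
  - product 1 (Webcam): category_id=NULL, no match -> kept with NULL
  - product 2 (Laptop): category_id=1 -> matches Apparel
  - product 3 (Keyboard): category_id=NULL, no match -> kept with NULL
  - product 4 (Speaker): category_id=2 -> matches Toys
All 4 rows appear; 2 have NULL category.

SQL:
SELECT a.name, b.name AS category
FROM products a
LEFT JOIN categories b ON a.category_id = b.id

Result:
name     | category
---------+---------
Webcam   | NULL    
Laptop   | Apparel 
Keyboard | NULL    
Speaker  | Toys    


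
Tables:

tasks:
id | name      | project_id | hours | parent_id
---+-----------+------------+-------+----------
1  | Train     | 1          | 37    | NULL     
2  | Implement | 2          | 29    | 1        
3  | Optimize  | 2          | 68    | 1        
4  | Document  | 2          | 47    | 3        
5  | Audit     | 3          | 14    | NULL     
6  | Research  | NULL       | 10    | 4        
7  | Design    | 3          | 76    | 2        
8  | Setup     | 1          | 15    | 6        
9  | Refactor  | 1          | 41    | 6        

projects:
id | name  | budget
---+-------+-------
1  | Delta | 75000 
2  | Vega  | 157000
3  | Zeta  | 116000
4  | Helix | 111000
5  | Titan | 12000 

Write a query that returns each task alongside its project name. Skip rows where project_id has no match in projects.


INNER JOIN keeps only tasks rows whose project_id matches an id in projects. Walk through each task:
  - task 1 (Train): project_id=1 -> matches Delta
  - task 2 (Implement): project_id=2 -> matches Vega
  - task 3 (Optimize): project_id=2 -> matches Vega
  - task 4 (Document): project_id=2 -> matches Vega
  - task 5 (Audit): project_id=3 -> matches Zeta
  - task 6 (Research): project_id=NULL, no match -> dropped
  - task 7 (Design): project_id=3 -> matches Zeta
  - task 8 (Setup): project_id=1 -> matches Delta
  - task 9 (Refactor): project_id=1 -> matches Delta
So 1 of 9 rows is dropped.

SQL:
SELECT a.name, b.name AS project
FROM tasks a
INNER JOIN projects b ON a.project_id = b.id

Result:
name      | project
----------+--------
Train     | Delta  
Implement | Vega   
Optimize  | Vega   
Document  | Vega   
Audit     | Zeta   
Design    | Zeta   
Setup     | Delta  
Refactor  | Delta  


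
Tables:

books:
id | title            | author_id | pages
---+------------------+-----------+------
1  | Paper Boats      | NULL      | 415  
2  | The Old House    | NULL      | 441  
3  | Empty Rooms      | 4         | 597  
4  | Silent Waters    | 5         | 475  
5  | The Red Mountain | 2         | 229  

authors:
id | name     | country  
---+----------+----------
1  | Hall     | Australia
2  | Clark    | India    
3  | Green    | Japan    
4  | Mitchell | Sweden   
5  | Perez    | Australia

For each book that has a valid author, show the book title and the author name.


INNER JOIN keeps only books rows whose author_id matches an id in authors. Walk through each book:
  - book 1 (Paper Boats): author_id=NULL, no match -> dropped
  - book 2 (The Old House): author_id=NULL, no match -> dropped
  - book 3 (Empty Rooms): author_id=4 -> matches Mitchell
  - book 4 (Silent Waters): author_id=5 -> matches Perez
  - book 5 (The Red Mountain): author_id=2 -> matches Clark
So 2 of 5 rows are dropped.

SQL:
SELECT a.title, b.name AS author
FROM books a
INNER JOIN authors b ON a.author_id = b.id

Result:
title            | author  
-----------------+---------
Empty Rooms      | Mitchell
Silent Waters    | Perez   
The Red Mountain | Clark   


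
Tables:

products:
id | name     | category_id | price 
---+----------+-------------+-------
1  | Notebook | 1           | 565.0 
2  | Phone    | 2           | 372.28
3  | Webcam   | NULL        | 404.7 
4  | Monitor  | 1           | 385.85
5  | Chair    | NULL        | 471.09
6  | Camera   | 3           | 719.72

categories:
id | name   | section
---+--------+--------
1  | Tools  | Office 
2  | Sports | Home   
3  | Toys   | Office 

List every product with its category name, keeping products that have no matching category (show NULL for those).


LEFT JOIN keeps every row from products (the left table); where category_id has no match in categories, the category columns become NULL. Walk through each product:
  - product 1 (Notebook): category_id=1 -> matches Tools
  - product 2 (Phone): category_id=2 -> matches Sports
  - product 3 (Webcam): category_id=NULL, no match -> kept with NULL
  - product 4 (Monitor): category_id=1 -> matches Tools
  - product 5 (Chair): category_id=NULL, no match -> kept with NULL
  - product 6 (Camera): category_id=3 -> matches Toys
All 6 rows appear; 2 have NULL category.

SQL:
SELECT a.name, b.name AS category
FROM products a
LEFT JOIN categories b ON a.category_id = b.id

Result:
name     | category
---------+---------
Notebook | Tools   
Phone    | Sports  
Webcam   | NULL    
Monitor  | Tools   
Chair    | NULL    
Camera   | Toys    


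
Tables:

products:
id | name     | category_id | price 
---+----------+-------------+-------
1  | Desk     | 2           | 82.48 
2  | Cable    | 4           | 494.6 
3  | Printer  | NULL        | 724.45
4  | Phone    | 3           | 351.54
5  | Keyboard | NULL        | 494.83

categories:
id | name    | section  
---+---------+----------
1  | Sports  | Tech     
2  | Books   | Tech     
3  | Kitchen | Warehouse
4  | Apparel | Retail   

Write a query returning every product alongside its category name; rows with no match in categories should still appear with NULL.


LEFT JOIN keeps every row from products (the left table); where category_id has no match in categories, the category columns become NULL. Walk through each product:
  - product 1 (Desk): category_id=2 -> matches Books
  - product 2 (Cable): category_id=4 -> matches Apparel
  - product 3 (Printer): category_id=NULL, no match -> kept with NULL
  - product 4 (Phone): category_id=3 -> matches Kitchen
  - product 5 (Keyboard): category_id=NULL, no match -> kept with NULL
All 5 rows appear; 2 have NULL category.

SQL:
SELECT a.name, b.name AS category
FROM products a
LEFT JOIN categories b ON a.category_id = b.id

Result:
name     | category
---------+---------
Desk     | Books   
Cable    | Apparel 
Printer  | NULL    
Phone    | Kitchen 
Keyboard | NULL    


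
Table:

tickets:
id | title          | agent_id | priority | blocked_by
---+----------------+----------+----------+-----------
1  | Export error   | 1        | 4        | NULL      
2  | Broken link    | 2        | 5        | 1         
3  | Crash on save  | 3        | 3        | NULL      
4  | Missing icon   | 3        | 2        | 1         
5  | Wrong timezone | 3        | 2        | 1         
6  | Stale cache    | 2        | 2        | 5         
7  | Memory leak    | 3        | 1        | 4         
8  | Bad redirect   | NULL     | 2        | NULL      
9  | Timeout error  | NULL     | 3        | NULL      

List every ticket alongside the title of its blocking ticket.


This is a self-join: tickets is joined to a second copy of itself, matching each row's blocked_by to another row's id. Use LEFT JOIN so rows with blocked_by=NULL are kept.
  - ticket 1 (Export error): blocked_by=NULL -> NULL
  - ticket 2 (Broken link): blocked_by=1 -> Export error
  - ticket 3 (Crash on save): blocked_by=NULL -> NULL
  - ticket 4 (Missing icon): blocked_by=1 -> Export error
  - ticket 5 (Wrong timezone): blocked_by=1 -> Export error
  - ticket 6 (Stale cache): blocked_by=5 -> Wrong timezone
  - ticket 7 (Memory leak): blocked_by=4 -> Missing icon
  - ticket 8 (Bad redirect): blocked_by=NULL -> NULL
  - ticket 9 (Timeout error): blocked_by=NULL -> NULL

SQL:
SELECT a.title AS item, b.title AS blocked_by
FROM tickets a
LEFT JOIN tickets b ON a.blocked_by = b.id

Result:
item           | blocked_by    
---------------+---------------
Export error   | NULL          
Broken link    | Export error  
Crash on save  | NULL          
Missing icon   | Export error  
Wrong timezone | Export error  
Stale cache    | Wrong timezone
Memory leak    | Missing icon  
Bad redirect   | NULL          
Timeout error  | NULL          


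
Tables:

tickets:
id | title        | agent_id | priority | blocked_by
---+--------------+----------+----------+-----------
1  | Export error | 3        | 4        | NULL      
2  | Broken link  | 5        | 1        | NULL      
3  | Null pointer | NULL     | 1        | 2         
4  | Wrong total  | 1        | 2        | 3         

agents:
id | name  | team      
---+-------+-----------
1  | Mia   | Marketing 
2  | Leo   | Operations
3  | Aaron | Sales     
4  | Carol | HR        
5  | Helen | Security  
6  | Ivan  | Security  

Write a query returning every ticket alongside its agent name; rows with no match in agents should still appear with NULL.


LEFT JOIN keeps every row from tickets (the left table); where agent_id has no match in agents, the agent columns become NULL. Walk through each ticket:
  - ticket 1 (Export error): agent_id=3 -> matches Aaron
  - ticket 2 (Broken link): agent_id=5 -> matches Helen
  - ticket 3 (Null pointer): agent_id=NULL, no match -> kept with NULL
  - ticket 4 (Wrong total): agent_id=1 -> matches Mia
All 4 rows appear; 1 has NULL agent.

SQL:
SELECT a.title, b.name AS agent
FROM tickets a
LEFT JOIN agents b ON a.agent_id = b.id

Result:
title        | agent
-------------+------
Export error | Aaron
Broken link  | Helen
Null pointer | NULL 
Wrong total  | Mia  


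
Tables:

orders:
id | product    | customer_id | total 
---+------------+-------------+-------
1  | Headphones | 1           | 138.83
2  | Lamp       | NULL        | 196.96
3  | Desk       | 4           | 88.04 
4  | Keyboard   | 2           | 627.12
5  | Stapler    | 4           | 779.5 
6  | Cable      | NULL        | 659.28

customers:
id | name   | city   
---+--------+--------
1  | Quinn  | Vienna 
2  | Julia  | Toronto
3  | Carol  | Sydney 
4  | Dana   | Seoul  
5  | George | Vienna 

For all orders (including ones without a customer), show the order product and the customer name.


LEFT JOIN keeps every row from orders (the left table); where customer_id has no match in customers, the customer columns become NULL. Walk through each order:
  - order 1 (Headphones): customer_id=1 -> matches Quinn
  - order 2 (Lamp): customer_id=NULL, no match -> kept with NULL
  - order 3 (Desk): customer_id=4 -> matches Dana
  - order 4 (Keyboard): customer_id=2 -> matches Julia
  - order 5 (Stapler): customer_id=4 -> matches Dana
  - order 6 (Cable): customer_id=NULL, no match -> kept with NULL
All 6 rows appear; 2 have NULL customer.

SQL:
SELECT a.product, b.name AS customer
FROM orders a
LEFT JOIN customers b ON a.customer_id = b.id

Result:
product    | customer
-----------+---------
Headphones | Quinn   
Lamp       | NULL    
Desk       | Dana    
Keyboard   | Julia   
Stapler    | Dana    
Cable      | NULL    


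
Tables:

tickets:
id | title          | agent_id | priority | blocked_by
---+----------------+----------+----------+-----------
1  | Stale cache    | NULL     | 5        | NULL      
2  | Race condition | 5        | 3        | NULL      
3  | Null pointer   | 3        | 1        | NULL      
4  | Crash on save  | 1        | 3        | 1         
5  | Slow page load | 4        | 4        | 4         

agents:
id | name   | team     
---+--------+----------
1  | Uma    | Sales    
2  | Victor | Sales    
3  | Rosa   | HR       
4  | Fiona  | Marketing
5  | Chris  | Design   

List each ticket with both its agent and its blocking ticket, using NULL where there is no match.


Two LEFT JOINs from the same base table tickets: one to agents via agent_id, one to tickets itself via blocked_by. Both are LEFT so every ticket is preserved.
Match against agents:
  - ticket 1 (Stale cache): agent_id=NULL, no match -> kept with NULL
  - ticket 2 (Race condition): agent_id=5 -> matches Chris
  - ticket 3 (Null pointer): agent_id=3 -> matches Rosa
  - ticket 4 (Crash on save): agent_id=1 -> matches Uma
  - ticket 5 (Slow page load): agent_id=4 -> matches Fiona
Match against tickets (self):
  - ticket 1 (Stale cache): blocked_by=NULL -> NULL
  - ticket 2 (Race condition): blocked_by=NULL -> NULL
  - ticket 3 (Null pointer): blocked_by=NULL -> NULL
  - ticket 4 (Crash on save): blocked_by=1 -> Stale cache
  - ticket 5 (Slow page load): blocked_by=4 -> Crash on save

SQL:
SELECT a.title, b.name AS agent, c.title AS blocked_by
FROM tickets a
LEFT JOIN agents b ON a.agent_id = b.id
LEFT JOIN tickets c ON a.blocked_by = c.id

Result:
title          | agent | blocked_by   
---------------+-------+--------------
Stale cache    | NULL  | NULL         
Race condition | Chris | NULL         
Null pointer   | Rosa  | NULL         
Crash on save  | Uma   | Stale cache  
Slow page load | Fiona | Crash on save


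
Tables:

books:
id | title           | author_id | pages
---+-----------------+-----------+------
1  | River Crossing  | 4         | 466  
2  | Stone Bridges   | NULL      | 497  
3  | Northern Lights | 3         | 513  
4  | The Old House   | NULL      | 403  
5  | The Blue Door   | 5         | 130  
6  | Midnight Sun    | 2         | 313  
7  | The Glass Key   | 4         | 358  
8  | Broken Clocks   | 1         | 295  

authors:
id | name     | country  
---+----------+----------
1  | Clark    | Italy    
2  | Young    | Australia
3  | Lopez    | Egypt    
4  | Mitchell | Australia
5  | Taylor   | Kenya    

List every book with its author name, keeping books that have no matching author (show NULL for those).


LEFT JOIN keeps every row from books (the left table); where author_id has no match in authors, the author columns become NULL. Walk through each book:
  - book 1 (River Crossing): author_id=4 -> matches Mitchell
  - book 2 (Stone Bridges): author_id=NULL, no match -> kept with NULL
  - book 3 (Northern Lights): author_id=3 -> matches Lopez
  - book 4 (The Old House): author_id=NULL, no match -> kept with NULL
  - book 5 (The Blue Door): author_id=5 -> matches Taylor
  - book 6 (Midnight Sun): author_id=2 -> matches Young
  - book 7 (The Glass Key): author_id=4 -> matches Mitchell
  - book 8 (Broken Clocks): author_id=1 -> matches Clark
All 8 rows appear; 2 have NULL author.

SQL:
SELECT a.title, b.name AS author
FROM books a
LEFT JOIN authors b ON a.author_id = b.id

Result:
title           | author  
----------------+---------
River Crossing  | Mitchell
Stone Bridges   | NULL    
Northern Lights | Lopez   
The Old House   | NULL    
The Blue Door   | Taylor  
Midnight Sun    | Young   
The Glass Key   | Mitchell
Broken Clocks   | Clark   


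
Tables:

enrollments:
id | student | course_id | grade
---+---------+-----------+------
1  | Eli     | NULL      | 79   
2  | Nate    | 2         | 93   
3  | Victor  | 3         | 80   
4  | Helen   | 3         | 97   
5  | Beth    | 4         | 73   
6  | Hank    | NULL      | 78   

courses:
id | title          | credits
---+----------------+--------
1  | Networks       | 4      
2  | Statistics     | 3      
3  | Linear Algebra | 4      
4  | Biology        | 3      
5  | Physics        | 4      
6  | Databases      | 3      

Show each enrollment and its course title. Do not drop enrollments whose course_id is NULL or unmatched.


LEFT JOIN keeps every row from enrollments (the left table); where course_id has no match in courses, the course columns become NULL. Walk through each enrollment:
  - enrollment 1 (Eli): course_id=NULL, no match -> kept with NULL
  - enrollment 2 (Nate): course_id=2 -> matches Statistics
  - enrollment 3 (Victor): course_id=3 -> matches Linear Algebra
  - enrollment 4 (Helen): course_id=3 -> matches Linear Algebra
  - enrollment 5 (Beth): course_id=4 -> matches Biology
  - enrollment 6 (Hank): course_id=NULL, no match -> kept with NULL
All 6 rows appear; 2 have NULL course.

SQL:
SELECT a.student, b.title AS course
FROM enrollments a
LEFT JOIN courses b ON a.course_id = b.id

Result:
student | course        
--------+---------------
Eli     | NULL          
Nate    | Statistics    
Victor  | Linear Algebra
Helen   | Linear Algebra
Beth    | Biology       
Hank    | NULL          


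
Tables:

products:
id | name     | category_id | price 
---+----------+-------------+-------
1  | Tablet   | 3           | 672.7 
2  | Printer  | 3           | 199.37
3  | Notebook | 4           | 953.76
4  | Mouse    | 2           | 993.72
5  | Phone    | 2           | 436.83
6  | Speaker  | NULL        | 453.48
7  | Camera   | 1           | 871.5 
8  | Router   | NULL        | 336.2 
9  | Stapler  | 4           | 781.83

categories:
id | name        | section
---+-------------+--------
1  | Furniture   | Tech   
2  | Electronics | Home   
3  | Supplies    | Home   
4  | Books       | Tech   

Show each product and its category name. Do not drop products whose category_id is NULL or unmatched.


LEFT JOIN keeps every row from products (the left table); where category_id has no match in categories, the category columns become NULL. Walk through each product:
  - product 1 (Tablet): category_id=3 -> matches Supplies
  - product 2 (Printer): category_id=3 -> matches Supplies
  - product 3 (Notebook): category_id=4 -> matches Books
  - product 4 (Mouse): category_id=2 -> matches Electronics
  - product 5 (Phone): category_id=2 -> matches Electronics
  - product 6 (Speaker): category_id=NULL, no match -> kept with NULL
  - product 7 (Camera): category_id=1 -> matches Furniture
  - product 8 (Router): category_id=NULL, no match -> kept with NULL
  - product 9 (Stapler): category_id=4 -> matches Books
All 9 rows appear; 2 have NULL category.

SQL:
SELECT a.name, b.name AS category
FROM products a
LEFT JOIN categories b ON a.category_id = b.id

Result:
name     | category   
---------+------------
Tablet   | Supplies   
Printer  | Supplies   
Notebook | Books      
Mouse    | Electronics
Phone    | Electronics
Speaker  | NULL       
Camera   | Furniture  
Router   | NULL       
Stapler  | Books      


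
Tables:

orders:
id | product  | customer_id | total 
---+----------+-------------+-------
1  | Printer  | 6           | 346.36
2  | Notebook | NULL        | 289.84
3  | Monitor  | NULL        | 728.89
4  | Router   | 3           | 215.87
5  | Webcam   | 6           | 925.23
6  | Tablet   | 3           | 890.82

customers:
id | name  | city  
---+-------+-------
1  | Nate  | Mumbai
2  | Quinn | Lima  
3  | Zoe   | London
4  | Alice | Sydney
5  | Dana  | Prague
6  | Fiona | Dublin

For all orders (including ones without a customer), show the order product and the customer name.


LEFT JOIN keeps every row from orders (the left table); where customer_id has no match in customers, the customer columns become NULL. Walk through each order:
  - order 1 (Printer): customer_id=6 -> matches Fiona
  - order 2 (Notebook): customer_id=NULL, no match -> kept with NULL
  - order 3 (Monitor): customer_id=NULL, no match -> kept with NULL
  - order 4 (Router): customer_id=3 -> matches Zoe
  - order 5 (Webcam): customer_id=6 -> matches Fiona
  - order 6 (Tablet): customer_id=3 -> matches Zoe
All 6 rows appear; 2 have NULL customer.

SQL:
SELECT a.product, b.name AS customer
FROM orders a
LEFT JOIN customers b ON a.customer_id = b.id

Result:
product  | customer
---------+---------
Printer  | Fiona   
Notebook | NULL    
Monitor  | NULL    
Router   | Zoe     
Webcam   | Fiona   
Tablet   | Zoe     


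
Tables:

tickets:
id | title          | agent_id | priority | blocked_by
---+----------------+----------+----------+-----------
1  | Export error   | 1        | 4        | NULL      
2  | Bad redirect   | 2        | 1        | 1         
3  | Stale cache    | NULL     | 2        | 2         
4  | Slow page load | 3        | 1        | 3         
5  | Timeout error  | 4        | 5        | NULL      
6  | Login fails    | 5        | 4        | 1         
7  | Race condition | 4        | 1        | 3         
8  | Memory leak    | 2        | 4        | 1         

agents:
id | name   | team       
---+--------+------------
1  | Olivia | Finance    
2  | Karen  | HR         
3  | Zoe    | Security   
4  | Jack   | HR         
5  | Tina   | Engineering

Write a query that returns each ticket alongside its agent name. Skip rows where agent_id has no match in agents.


INNER JOIN keeps only tickets rows whose agent_id matches an id in agents. Walk through each ticket:
  - ticket 1 (Export error): agent_id=1 -> matches Olivia
  - ticket 2 (Bad redirect): agent_id=2 -> matches Karen
  - ticket 3 (Stale cache): agent_id=NULL, no match -> dropped
  - ticket 4 (Slow page load): agent_id=3 -> matches Zoe
  - ticket 5 (Timeout error): agent_id=4 -> matches Jack
  - ticket 6 (Login fails): agent_id=5 -> matches Tina
  - ticket 7 (Race condition): agent_id=4 -> matches Jack
  - ticket 8 (Memory leak): agent_id=2 -> matches Karen
So 1 of 8 rows is dropped.

SQL:
SELECT a.title, b.name AS agent
FROM tickets a
INNER JOIN agents b ON a.agent_id = b.id

Result:
title          | agent 
---------------+-------
Export error   | Olivia
Bad redirect   | Karen 
Slow page load | Zoe   
Timeout error  | Jack  
Login fails    | Tina  
Race condition | Jack  
Memory leak    | Karen 


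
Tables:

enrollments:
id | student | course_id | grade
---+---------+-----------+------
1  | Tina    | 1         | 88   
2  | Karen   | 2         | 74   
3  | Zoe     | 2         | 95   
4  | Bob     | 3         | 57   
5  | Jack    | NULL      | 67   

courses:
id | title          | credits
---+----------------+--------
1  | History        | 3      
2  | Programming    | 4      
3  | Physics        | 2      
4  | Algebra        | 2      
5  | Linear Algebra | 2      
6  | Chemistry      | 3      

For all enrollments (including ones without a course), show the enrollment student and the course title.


LEFT JOIN keeps every row from enrollments (the left table); where course_id has no match in courses, the course columns become NULL. Walk through each enrollment:
  - enrollment 1 (Tina): course_id=1 -> matches History
  - enrollment 2 (Karen): course_id=2 -> matches Programming
  - enrollment 3 (Zoe): course_id=2 -> matches Programming
  - enrollment 4 (Bob): course_id=3 -> matches Physics
  - enrollment 5 (Jack): course_id=NULL, no match -> kept with NULL
All 5 rows appear; 1 has NULL course.

SQL:
SELECT a.student, b.title AS course
FROM enrollments a
LEFT JOIN courses b ON a.course_id = b.id

Result:
student | course     
--------+------------
Tina    | History    
Karen   | Programming
Zoe     | Programming
Bob     | Physics    
Jack    | NULL       


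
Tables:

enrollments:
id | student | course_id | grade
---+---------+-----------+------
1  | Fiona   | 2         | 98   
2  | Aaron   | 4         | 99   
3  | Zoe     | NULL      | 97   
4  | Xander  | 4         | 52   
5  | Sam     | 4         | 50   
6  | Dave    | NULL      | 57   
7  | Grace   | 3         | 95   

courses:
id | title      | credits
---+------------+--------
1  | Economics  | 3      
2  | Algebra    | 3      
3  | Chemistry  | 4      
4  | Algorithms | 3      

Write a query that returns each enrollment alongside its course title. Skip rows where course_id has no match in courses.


INNER JOIN keeps only enrollments rows whose course_id matches an id in courses. Walk through each enrollment:
  - enrollment 1 (Fiona): course_id=2 -> matches Algebra
  - enrollment 2 (Aaron): course_id=4 -> matches Algorithms
  - enrollment 3 (Zoe): course_id=NULL, no match -> dropped
  - enrollment 4 (Xander): course_id=4 -> matches Algorithms
  - enrollment 5 (Sam): course_id=4 -> matches Algorithms
  - enrollment 6 (Dave): course_id=NULL, no match -> dropped
  - enrollment 7 (Grace): course_id=3 -> matches Chemistry
So 2 of 7 rows are dropped.

SQL:
SELECT a.student, b.title AS course
FROM enrollments a
INNER JOIN courses b ON a.course_id = b.id

Result:
student | course    
--------+-----------
Fiona   | Algebra   
Aaron   | Algorithms
Xander  | Algorithms
Sam     | Algorithms
Grace   | Chemistry 


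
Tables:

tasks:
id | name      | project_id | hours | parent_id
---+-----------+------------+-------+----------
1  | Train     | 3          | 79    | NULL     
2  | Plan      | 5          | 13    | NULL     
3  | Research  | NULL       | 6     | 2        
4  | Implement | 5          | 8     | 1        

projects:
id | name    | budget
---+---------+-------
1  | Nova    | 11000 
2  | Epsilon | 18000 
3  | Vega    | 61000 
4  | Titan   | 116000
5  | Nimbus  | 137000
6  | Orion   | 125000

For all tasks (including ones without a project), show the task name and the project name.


LEFT JOIN keeps every row from tasks (the left table); where project_id has no match in projects, the project columns become NULL. Walk through each task:
  - task 1 (Train): project_id=3 -> matches Vega
  - task 2 (Plan): project_id=5 -> matches Nimbus
  - task 3 (Research): project_id=NULL, no match -> kept with NULL
  - task 4 (Implement): project_id=5 -> matches Nimbus
All 4 rows appear; 1 has NULL project.

SQL:
SELECT a.name, b.name AS project
FROM tasks a
LEFT JOIN projects b ON a.project_id = b.id

Result:
name      | project
----------+--------
Train     | Vega   
Plan      | Nimbus 
Research  | NULL   
Implement | Nimbus 


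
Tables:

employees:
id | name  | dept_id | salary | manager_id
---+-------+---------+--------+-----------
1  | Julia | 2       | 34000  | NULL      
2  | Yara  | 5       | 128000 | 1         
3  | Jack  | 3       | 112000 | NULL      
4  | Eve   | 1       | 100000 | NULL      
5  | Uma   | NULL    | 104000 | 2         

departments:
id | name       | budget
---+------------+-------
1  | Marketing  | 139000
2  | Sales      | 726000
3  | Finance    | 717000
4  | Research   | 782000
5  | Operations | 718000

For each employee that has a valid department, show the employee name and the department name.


INNER JOIN keeps only employees rows whose dept_id matches an id in departments. Walk through each employee:
  - employee 1 (Julia): dept_id=2 -> matches Sales
  - employee 2 (Yara): dept_id=5 -> matches Operations
  - employee 3 (Jack): dept_id=3 -> matches Finance
  - employee 4 (Eve): dept_id=1 -> matches Marketing
  - employee 5 (Uma): dept_id=NULL, no match -> dropped
So 1 of 5 rows is dropped.

SQL:
SELECT a.name, b.name AS department
FROM employees a
INNER JOIN departments b ON a.dept_id = b.id

Result:
name  | department
------+-----------
Julia | Sales     
Yara  | Operations
Jack  | Finance   
Eve   | Marketing 


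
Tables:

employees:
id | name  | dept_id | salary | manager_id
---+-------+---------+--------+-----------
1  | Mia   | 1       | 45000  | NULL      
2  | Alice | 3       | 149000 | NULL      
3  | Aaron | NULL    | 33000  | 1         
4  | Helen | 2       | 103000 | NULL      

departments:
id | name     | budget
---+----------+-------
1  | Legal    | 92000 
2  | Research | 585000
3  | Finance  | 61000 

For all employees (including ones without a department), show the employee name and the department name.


LEFT JOIN keeps every row from employees (the left table); where dept_id has no match in departments, the department columns become NULL. Walk through each employee:
  - employee 1 (Mia): dept_id=1 -> matches Legal
  - employee 2 (Alice): dept_id=3 -> matches Finance
  - employee 3 (Aaron): dept_id=NULL, no match -> kept with NULL
  - employee 4 (Helen): dept_id=2 -> matches Research
All 4 rows appear; 1 has NULL department.

SQL:
SELECT a.name, b.name AS department
FROM employees a
LEFT JOIN departments b ON a.dept_id = b.id

Result:
name  | department
------+-----------
Mia   | Legal     
Alice | Finance   
Aaron | NULL      
Helen | Research  


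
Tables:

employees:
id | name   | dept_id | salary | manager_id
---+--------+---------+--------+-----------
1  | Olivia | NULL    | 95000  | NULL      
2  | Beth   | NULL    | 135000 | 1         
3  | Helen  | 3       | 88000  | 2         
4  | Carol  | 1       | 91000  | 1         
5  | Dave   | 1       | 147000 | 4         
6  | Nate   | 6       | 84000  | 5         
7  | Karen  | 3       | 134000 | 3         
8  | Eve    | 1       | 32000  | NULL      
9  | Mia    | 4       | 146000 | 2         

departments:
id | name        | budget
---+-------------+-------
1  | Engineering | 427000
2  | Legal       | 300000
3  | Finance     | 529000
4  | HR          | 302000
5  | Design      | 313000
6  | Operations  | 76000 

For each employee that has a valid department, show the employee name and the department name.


INNER JOIN keeps only employees rows whose dept_id matches an id in departments. Walk through each employee:
  - employee 1 (Olivia): dept_id=NULL, no match -> dropped
  - employee 2 (Beth): dept_id=NULL, no match -> dropped
  - employee 3 (Helen): dept_id=3 -> matches Finance
  - employee 4 (Carol): dept_id=1 -> matches Engineering
  - employee 5 (Dave): dept_id=1 -> matches Engineering
  - employee 6 (Nate): dept_id=6 -> matches Operations
  - employee 7 (Karen): dept_id=3 -> matches Finance
  - employee 8 (Eve): dept_id=1 -> matches Engineering
  - employee 9 (Mia): dept_id=4 -> matches HR
So 2 of 9 rows are dropped.

SQL:
SELECT a.name, b.name AS department
FROM employees a
INNER JOIN departments b ON a.dept_id = b.id

Result:
name  | department 
------+------------
Helen | Finance    
Carol | Engineering
Dave  | Engineering
Nate  | Operations 
Karen | Finance    
Eve   | Engineering
Mia   | HR         


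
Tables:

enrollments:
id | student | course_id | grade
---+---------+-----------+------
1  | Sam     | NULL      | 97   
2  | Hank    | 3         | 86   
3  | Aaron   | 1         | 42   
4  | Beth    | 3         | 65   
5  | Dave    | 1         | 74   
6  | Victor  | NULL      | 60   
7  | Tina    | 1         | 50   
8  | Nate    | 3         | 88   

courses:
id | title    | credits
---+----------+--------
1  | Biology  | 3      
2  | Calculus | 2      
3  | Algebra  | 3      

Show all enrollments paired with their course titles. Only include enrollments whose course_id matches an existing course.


INNER JOIN keeps only enrollments rows whose course_id matches an id in courses. Walk through each enrollment:
  - enrollment 1 (Sam): course_id=NULL, no match -> dropped
  - enrollment 2 (Hank): course_id=3 -> matches Algebra
  - enrollment 3 (Aaron): course_id=1 -> matches Biology
  - enrollment 4 (Beth): course_id=3 -> matches Algebra
  - enrollment 5 (Dave): course_id=1 -> matches Biology
  - enrollment 6 (Victor): course_id=NULL, no match -> dropped
  - enrollment 7 (Tina): course_id=1 -> matches Biology
  - enrollment 8 (Nate): course_id=3 -> matches Algebra
So 2 of 8 rows are dropped.

SQL:
SELECT a.student, b.title AS course
FROM enrollments a
INNER JOIN courses b ON a.course_id = b.id

Result:
student | course 
--------+--------
Hank    | Algebra
Aaron   | Biology
Beth    | Algebra
Dave    | Biology
Tina    | Biology
Nate    | Algebra


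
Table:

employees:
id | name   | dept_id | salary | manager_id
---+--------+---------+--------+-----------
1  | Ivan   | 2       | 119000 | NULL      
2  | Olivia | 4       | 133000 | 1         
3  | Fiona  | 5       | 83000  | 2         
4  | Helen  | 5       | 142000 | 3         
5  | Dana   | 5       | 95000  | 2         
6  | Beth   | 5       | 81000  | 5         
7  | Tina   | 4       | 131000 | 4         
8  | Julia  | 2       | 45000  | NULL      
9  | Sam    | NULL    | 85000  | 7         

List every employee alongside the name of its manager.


This is a self-join: employees is joined to a second copy of itself, matching each row's manager_id to another row's id. Use LEFT JOIN so rows with manager_id=NULL are kept.
  - employee 1 (Ivan): manager_id=NULL -> NULL
  - employee 2 (Olivia): manager_id=1 -> Ivan
  - employee 3 (Fiona): manager_id=2 -> Olivia
  - employee 4 (Helen): manager_id=3 -> Fiona
  - employee 5 (Dana): manager_id=2 -> Olivia
  - employee 6 (Beth): manager_id=5 -> Dana
  - employee 7 (Tina): manager_id=4 -> Helen
  - employee 8 (Julia): manager_id=NULL -> NULL
  - employee 9 (Sam): manager_id=7 -> Tina

SQL:
SELECT a.name AS item, b.name AS manager
FROM employees a
LEFT JOIN employees b ON a.manager_id = b.id

Result:
item   | manager
-------+--------
Ivan   | NULL   
Olivia | Ivan   
Fiona  | Olivia 
Helen  | Fiona  
Dana   | Olivia 
Beth   | Dana   
Tina   | Helen  
Julia  | NULL   
Sam    | Tina   


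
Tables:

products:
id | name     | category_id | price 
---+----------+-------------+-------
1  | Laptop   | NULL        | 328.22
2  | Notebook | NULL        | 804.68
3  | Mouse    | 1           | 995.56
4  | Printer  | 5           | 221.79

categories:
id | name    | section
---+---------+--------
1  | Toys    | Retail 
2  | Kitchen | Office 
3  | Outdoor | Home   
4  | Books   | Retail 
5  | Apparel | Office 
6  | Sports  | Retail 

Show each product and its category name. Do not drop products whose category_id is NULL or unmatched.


LEFT JOIN keeps every row from products (the left table); where category_id has no match in categories, the category columns become NULL. Walk through each product:
  - product 1 (Laptop): category_id=NULL, no match -> kept with NULL
  - product 2 (Notebook): category_id=NULL, no match -> kept with NULL
  - product 3 (Mouse): category_id=1 -> matches Toys
  - product 4 (Printer): category_id=5 -> matches Apparel
All 4 rows appear; 2 have NULL category.

SQL:
SELECT a.name, b.name AS category
FROM products a
LEFT JOIN categories b ON a.category_id = b.id

Result:
name     | category
---------+---------
Laptop   | NULL    
Notebook | NULL    
Mouse    | Toys    
Printer  | Apparel 


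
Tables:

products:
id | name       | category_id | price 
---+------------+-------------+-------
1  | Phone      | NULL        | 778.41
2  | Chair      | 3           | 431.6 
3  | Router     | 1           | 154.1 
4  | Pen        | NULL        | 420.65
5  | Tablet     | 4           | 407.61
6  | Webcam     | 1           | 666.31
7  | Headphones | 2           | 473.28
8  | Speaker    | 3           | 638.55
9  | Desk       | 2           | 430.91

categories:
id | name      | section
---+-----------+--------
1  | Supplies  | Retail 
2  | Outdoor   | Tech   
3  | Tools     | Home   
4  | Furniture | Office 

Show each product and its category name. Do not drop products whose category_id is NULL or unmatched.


LEFT JOIN keeps every row from products (the left table); where category_id has no match in categories, the category columns become NULL. Walk through each product:
  - product 1 (Phone): category_id=NULL, no match -> kept with NULL
  - product 2 (Chair): category_id=3 -> matches Tools
  - product 3 (Router): category_id=1 -> matches Supplies
  - product 4 (Pen): category_id=NULL, no match -> kept with NULL
  - product 5 (Tablet): category_id=4 -> matches Furniture
  - product 6 (Webcam): category_id=1 -> matches Supplies
  - product 7 (Headphones): category_id=2 -> matches Outdoor
  - product 8 (Speaker): category_id=3 -> matches Tools
  - product 9 (Desk): category_id=2 -> matches Outdoor
All 9 rows appear; 2 have NULL category.

SQL:
SELECT a.name, b.name AS category
FROM products a
LEFT JOIN categories b ON a.category_id = b.id

Result:
name       | category 
-----------+----------
Phone      | NULL     
Chair      | Tools    
Router     | Supplies 
Pen        | NULL     
Tablet     | Furniture
Webcam     | Supplies 
Headphones | Outdoor  
Speaker    | Tools    
Desk       | Outdoor  


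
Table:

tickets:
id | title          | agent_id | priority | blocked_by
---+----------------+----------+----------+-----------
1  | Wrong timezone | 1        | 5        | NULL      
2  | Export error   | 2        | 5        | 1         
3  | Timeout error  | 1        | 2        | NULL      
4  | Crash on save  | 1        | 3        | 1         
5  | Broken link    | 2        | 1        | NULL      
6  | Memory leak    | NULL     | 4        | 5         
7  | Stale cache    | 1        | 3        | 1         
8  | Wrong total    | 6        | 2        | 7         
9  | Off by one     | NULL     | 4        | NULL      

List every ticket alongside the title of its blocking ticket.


This is a self-join: tickets is joined to a second copy of itself, matching each row's blocked_by to another row's id. Use LEFT JOIN so rows with blocked_by=NULL are kept.
  - ticket 1 (Wrong timezone): blocked_by=NULL -> NULL
  - ticket 2 (Export error): blocked_by=1 -> Wrong timezone
  - ticket 3 (Timeout error): blocked_by=NULL -> NULL
  - ticket 4 (Crash on save): blocked_by=1 -> Wrong timezone
  - ticket 5 (Broken link): blocked_by=NULL -> NULL
  - ticket 6 (Memory leak): blocked_by=5 -> Broken link
  - ticket 7 (Stale cache): blocked_by=1 -> Wrong timezone
  - ticket 8 (Wrong total): blocked_by=7 -> Stale cache
  - ticket 9 (Off by one): blocked_by=NULL -> NULL

SQL:
SELECT a.title AS item, b.title AS blocked_by
FROM tickets a
LEFT JOIN tickets b ON a.blocked_by = b.id

Result:
item           | blocked_by    
---------------+---------------
Wrong timezone | NULL          
Export error   | Wrong timezone
Timeout error  | NULL          
Crash on save  | Wrong timezone
Broken link    | NULL          
Memory leak    | Broken link   
Stale cache    | Wrong timezone
Wrong total    | Stale cache   
Off by one     | NULL          


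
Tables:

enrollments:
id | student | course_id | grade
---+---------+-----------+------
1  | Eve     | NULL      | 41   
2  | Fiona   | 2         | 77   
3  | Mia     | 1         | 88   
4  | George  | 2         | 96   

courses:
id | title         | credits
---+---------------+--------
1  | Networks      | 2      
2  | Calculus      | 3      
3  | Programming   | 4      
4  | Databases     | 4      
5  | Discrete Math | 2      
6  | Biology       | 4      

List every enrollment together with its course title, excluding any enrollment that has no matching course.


INNER JOIN keeps only enrollments rows whose course_id matches an id in courses. Walk through each enrollment:
  - enrollment 1 (Eve): course_id=NULL, no match -> dropped
  - enrollment 2 (Fiona): course_id=2 -> matches Calculus
  - enrollment 3 (Mia): course_id=1 -> matches Networks
  - enrollment 4 (George): course_id=2 -> matches Calculus
So 1 of 4 rows is dropped.

SQL:
SELECT a.student, b.title AS course
FROM enrollments a
INNER JOIN courses b ON a.course_id = b.id

Result:
student | course  
--------+---------
Fiona   | Calculus
Mia     | Networks
George  | Calculus


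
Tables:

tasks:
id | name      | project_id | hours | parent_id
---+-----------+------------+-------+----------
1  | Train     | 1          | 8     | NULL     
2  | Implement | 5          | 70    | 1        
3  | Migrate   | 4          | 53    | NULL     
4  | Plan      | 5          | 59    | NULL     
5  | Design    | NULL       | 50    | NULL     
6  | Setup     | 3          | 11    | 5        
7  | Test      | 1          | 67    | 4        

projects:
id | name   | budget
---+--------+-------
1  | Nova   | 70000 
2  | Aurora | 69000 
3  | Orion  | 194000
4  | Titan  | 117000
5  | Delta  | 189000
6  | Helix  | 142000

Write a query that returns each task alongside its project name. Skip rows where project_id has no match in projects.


INNER JOIN keeps only tasks rows whose project_id matches an id in projects. Walk through each task:
  - task 1 (Train): project_id=1 -> matches Nova
  - task 2 (Implement): project_id=5 -> matches Delta
  - task 3 (Migrate): project_id=4 -> matches Titan
  - task 4 (Plan): project_id=5 -> matches Delta
  - task 5 (Design): project_id=NULL, no match -> dropped
  - task 6 (Setup): project_id=3 -> matches Orion
  - task 7 (Test): project_id=1 -> matches Nova
So 1 of 7 rows is dropped.

SQL:
SELECT a.name, b.name AS project
FROM tasks a
INNER JOIN projects b ON a.project_id = b.id

Result:
name      | project
----------+--------
Train     | Nova   
Implement | Delta  
Migrate   | Titan  
Plan      | Delta  
Setup     | Orion  
Test      | Nova   
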